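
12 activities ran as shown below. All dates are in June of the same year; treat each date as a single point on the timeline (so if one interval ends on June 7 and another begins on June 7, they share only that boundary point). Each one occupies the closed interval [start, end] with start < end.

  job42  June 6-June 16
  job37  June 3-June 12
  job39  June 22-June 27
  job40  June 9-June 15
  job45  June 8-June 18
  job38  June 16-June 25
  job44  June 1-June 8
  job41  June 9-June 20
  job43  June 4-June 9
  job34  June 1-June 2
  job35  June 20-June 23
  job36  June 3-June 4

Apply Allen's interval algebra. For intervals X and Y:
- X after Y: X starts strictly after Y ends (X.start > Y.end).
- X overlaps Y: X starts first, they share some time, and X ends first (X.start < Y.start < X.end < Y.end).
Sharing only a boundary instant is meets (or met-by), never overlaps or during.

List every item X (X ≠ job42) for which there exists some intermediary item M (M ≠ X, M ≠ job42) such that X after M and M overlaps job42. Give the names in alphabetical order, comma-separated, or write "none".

Target job42 = [June 6, June 16].
Intermediaries M with M overlaps job42: job37, job43, job44.
Via job37 — items with X after job37: job35, job38, job39.
Via job43 — items with X after job43: job35, job38, job39.
Via job44 — items with X after job44: job35, job38, job39, job40, job41.
Union: job35, job38, job39, job40, job41.

job35, job38, job39, job40, job41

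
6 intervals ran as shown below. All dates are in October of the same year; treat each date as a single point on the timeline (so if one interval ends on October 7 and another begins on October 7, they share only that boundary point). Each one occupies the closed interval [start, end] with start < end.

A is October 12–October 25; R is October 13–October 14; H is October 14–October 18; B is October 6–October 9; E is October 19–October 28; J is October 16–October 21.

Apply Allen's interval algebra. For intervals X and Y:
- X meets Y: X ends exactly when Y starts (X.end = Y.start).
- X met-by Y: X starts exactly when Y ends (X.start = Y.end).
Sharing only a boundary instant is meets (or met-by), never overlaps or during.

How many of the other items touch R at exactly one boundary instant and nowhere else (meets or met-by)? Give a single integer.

1

Target R = [October 13, October 14].
A [October 12, October 25] → contains → no.
B [October 6, October 9] → before → no.
E [October 19, October 28] → after → no.
H [October 14, October 18] → met-by → counts.
J [October 16, October 21] → after → no.
Total: 1.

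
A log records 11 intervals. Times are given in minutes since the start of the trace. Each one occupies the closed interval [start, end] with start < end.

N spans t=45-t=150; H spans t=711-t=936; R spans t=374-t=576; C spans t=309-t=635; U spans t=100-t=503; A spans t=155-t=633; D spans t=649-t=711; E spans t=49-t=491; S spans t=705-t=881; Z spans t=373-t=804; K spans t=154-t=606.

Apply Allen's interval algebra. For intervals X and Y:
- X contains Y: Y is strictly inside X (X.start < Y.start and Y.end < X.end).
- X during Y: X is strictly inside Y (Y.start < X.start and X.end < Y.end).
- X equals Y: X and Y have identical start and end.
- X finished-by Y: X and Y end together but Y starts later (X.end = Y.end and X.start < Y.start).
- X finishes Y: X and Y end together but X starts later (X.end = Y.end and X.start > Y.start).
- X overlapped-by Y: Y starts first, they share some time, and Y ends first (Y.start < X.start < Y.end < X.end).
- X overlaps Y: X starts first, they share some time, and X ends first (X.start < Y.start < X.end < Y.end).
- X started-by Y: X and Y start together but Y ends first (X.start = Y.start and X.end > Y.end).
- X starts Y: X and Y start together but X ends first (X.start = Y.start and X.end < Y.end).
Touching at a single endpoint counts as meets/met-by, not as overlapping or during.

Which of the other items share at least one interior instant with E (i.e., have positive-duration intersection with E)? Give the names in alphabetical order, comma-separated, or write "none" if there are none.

A, C, K, N, R, U, Z

Target E = [t=49, t=491].
A [t=155, t=633] → overlapped-by → yes.
C [t=309, t=635] → overlapped-by → yes.
D [t=649, t=711] → after → no.
H [t=711, t=936] → after → no.
K [t=154, t=606] → overlapped-by → yes.
N [t=45, t=150] → overlaps → yes.
R [t=374, t=576] → overlapped-by → yes.
S [t=705, t=881] → after → no.
U [t=100, t=503] → overlapped-by → yes.
Z [t=373, t=804] → overlapped-by → yes.
Result: A, C, K, N, R, U, Z.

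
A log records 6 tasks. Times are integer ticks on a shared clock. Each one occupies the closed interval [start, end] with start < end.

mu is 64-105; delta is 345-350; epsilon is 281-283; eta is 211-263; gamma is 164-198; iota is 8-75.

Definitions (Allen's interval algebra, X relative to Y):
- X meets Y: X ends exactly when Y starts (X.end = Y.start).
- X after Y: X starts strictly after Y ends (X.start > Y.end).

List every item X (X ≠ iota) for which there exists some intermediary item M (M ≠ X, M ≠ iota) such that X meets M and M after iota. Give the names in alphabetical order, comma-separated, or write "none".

none

Target iota = [8, 75].
Intermediaries M with M after iota: delta, epsilon, eta, gamma.
Via delta — items with X meets delta: none.
Via epsilon — items with X meets epsilon: none.
Via eta — items with X meets eta: none.
Via gamma — items with X meets gamma: none.
Union: none.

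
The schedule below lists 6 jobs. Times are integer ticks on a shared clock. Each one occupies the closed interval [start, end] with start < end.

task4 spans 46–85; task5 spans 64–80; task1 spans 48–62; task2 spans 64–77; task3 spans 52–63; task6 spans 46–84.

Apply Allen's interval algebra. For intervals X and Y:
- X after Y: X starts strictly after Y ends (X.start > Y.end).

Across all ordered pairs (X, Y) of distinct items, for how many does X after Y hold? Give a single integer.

4

Checking all 30 ordered pairs for relation 'after'; matching pairs in alphabetical order:
(task2, task1): task2 after task1 ✓
(task2, task3): task2 after task3 ✓
(task5, task1): task5 after task1 ✓
(task5, task3): task5 after task3 ✓
Count: 4.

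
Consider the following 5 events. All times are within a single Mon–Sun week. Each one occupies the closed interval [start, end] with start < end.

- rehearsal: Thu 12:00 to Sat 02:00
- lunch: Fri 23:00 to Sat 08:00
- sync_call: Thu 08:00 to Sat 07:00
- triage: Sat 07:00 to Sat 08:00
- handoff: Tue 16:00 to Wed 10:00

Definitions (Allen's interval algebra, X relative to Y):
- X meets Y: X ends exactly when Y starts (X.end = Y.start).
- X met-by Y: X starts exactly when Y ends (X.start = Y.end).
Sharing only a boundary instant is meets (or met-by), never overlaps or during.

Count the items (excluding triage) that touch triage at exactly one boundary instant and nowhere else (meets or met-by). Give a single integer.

1

Target triage = [Sat 07:00, Sat 08:00].
handoff [Tue 16:00, Wed 10:00] → before → no.
lunch [Fri 23:00, Sat 08:00] → finished-by → no.
rehearsal [Thu 12:00, Sat 02:00] → before → no.
sync_call [Thu 08:00, Sat 07:00] → meets → counts.
Total: 1.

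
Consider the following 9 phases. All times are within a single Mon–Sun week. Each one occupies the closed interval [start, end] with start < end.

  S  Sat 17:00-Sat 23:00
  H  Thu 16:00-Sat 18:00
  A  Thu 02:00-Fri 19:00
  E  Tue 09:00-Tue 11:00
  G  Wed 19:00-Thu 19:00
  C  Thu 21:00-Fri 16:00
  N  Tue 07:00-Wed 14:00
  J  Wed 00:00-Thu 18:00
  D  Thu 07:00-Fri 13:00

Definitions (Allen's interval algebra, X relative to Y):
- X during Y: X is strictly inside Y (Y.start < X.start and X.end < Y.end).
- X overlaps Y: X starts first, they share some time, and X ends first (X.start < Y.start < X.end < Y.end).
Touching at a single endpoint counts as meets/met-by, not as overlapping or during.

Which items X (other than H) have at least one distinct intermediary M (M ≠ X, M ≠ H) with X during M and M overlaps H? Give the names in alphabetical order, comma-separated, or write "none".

C, D

Target H = [Thu 16:00, Sat 18:00].
Intermediaries M with M overlaps H: A, D, G, J.
Via A — items with X during A: C, D.
Via D — items with X during D: none.
Via G — items with X during G: none.
Via J — items with X during J: none.
Union: C, D.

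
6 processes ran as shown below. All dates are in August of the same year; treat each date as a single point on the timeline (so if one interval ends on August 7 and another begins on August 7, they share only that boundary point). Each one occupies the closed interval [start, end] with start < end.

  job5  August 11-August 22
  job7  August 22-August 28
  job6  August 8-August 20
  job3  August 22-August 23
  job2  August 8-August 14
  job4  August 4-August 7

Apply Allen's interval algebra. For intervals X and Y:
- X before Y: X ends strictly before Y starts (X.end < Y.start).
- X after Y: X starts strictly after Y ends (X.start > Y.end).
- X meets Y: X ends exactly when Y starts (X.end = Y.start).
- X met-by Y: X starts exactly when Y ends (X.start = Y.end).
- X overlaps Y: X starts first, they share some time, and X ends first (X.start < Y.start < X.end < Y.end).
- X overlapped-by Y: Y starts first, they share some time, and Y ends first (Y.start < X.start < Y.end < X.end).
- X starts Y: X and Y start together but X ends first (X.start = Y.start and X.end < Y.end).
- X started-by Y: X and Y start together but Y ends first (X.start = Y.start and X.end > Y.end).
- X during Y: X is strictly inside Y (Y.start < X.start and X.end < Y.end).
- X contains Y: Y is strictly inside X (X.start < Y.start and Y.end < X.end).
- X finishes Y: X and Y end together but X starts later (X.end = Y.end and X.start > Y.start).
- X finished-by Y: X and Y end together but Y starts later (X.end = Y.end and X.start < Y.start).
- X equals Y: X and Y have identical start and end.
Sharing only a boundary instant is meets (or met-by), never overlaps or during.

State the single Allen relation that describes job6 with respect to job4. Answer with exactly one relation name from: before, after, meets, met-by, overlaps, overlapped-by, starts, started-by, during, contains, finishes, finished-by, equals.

after

job6 = [August 8, August 20]; job4 = [August 4, August 7].
Compare endpoints: job6.start > job4.start, job6.start > job4.end, job6.end > job4.start, job6.end > job4.end.
That pattern is 'after'.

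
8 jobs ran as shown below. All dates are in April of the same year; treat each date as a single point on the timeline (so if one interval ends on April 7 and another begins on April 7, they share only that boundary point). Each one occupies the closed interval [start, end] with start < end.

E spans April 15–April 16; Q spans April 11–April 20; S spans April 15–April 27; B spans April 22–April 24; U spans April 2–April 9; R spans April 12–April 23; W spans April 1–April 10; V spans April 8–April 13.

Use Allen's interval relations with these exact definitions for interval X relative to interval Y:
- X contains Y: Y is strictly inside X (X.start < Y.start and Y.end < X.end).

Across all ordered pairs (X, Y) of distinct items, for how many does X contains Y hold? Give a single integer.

Checking all 56 ordered pairs for relation 'contains'; matching pairs in alphabetical order:
(Q, E): Q contains E ✓
(R, E): R contains E ✓
(S, B): S contains B ✓
(W, U): W contains U ✓
Count: 4.

4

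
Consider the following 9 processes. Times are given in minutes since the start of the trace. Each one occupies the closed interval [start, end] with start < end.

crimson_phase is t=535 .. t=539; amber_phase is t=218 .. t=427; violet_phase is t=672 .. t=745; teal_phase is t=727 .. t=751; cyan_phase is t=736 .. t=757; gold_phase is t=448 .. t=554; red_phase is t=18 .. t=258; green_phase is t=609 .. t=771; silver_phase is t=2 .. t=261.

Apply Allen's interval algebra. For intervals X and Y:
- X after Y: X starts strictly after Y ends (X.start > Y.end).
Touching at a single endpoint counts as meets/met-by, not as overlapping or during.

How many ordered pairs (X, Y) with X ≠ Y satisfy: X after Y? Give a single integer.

Checking all 72 ordered pairs for relation 'after'; matching pairs in alphabetical order:
(crimson_phase, amber_phase): crimson_phase after amber_phase ✓
(crimson_phase, red_phase): crimson_phase after red_phase ✓
(crimson_phase, silver_phase): crimson_phase after silver_phase ✓
(cyan_phase, amber_phase): cyan_phase after amber_phase ✓
(cyan_phase, crimson_phase): cyan_phase after crimson_phase ✓
(cyan_phase, gold_phase): cyan_phase after gold_phase ✓
(cyan_phase, red_phase): cyan_phase after red_phase ✓
(cyan_phase, silver_phase): cyan_phase after silver_phase ✓
(gold_phase, amber_phase): gold_phase after amber_phase ✓
(gold_phase, red_phase): gold_phase after red_phase ✓
(gold_phase, silver_phase): gold_phase after silver_phase ✓
(green_phase, amber_phase): green_phase after amber_phase ✓
(green_phase, crimson_phase): green_phase after crimson_phase ✓
(green_phase, gold_phase): green_phase after gold_phase ✓
(green_phase, red_phase): green_phase after red_phase ✓
(green_phase, silver_phase): green_phase after silver_phase ✓
(teal_phase, amber_phase): teal_phase after amber_phase ✓
(teal_phase, crimson_phase): teal_phase after crimson_phase ✓
(teal_phase, gold_phase): teal_phase after gold_phase ✓
(teal_phase, red_phase): teal_phase after red_phase ✓
(teal_phase, silver_phase): teal_phase after silver_phase ✓
(violet_phase, amber_phase): violet_phase after amber_phase ✓
(violet_phase, crimson_phase): violet_phase after crimson_phase ✓
(violet_phase, gold_phase): violet_phase after gold_phase ✓
... plus 2 further pairs not listed.
Count: 26.

26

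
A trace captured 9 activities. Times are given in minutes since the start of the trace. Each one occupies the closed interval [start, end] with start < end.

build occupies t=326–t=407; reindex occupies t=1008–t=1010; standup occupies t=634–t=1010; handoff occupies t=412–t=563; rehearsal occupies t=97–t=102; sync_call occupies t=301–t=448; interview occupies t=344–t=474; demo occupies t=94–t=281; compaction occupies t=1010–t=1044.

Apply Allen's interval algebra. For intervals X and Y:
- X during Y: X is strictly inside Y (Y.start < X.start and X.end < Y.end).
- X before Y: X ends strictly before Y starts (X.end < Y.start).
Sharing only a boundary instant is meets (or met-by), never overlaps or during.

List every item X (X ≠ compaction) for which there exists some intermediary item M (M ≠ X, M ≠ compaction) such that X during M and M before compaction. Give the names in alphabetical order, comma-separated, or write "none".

Target compaction = [t=1010, t=1044].
Intermediaries M with M before compaction: build, demo, handoff, interview, rehearsal, sync_call.
Via build — items with X during build: none.
Via demo — items with X during demo: rehearsal.
Via handoff — items with X during handoff: none.
Via interview — items with X during interview: none.
Via rehearsal — items with X during rehearsal: none.
Via sync_call — items with X during sync_call: build.
Union: build, rehearsal.

build, rehearsal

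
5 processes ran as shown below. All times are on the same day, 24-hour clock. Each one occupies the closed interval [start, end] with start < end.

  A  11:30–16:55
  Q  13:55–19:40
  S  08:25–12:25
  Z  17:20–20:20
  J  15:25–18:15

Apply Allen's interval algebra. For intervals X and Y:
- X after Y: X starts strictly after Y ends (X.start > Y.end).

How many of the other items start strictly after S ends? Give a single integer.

Target S = [08:25, 12:25].
A [11:30, 16:55] → overlapped-by → no.
J [15:25, 18:15] → after → counts.
Q [13:55, 19:40] → after → counts.
Z [17:20, 20:20] → after → counts.
Total: 3.

3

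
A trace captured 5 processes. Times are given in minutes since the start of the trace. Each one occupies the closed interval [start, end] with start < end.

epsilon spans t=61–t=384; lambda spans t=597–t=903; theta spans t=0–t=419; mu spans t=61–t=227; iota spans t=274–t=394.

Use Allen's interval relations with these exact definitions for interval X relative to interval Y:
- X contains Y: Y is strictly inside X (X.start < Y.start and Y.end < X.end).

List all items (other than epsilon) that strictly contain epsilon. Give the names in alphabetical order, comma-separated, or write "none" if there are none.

Target epsilon = [t=61, t=384].
iota [t=274, t=394] → overlapped-by → no.
lambda [t=597, t=903] → after → no.
mu [t=61, t=227] → starts → no.
theta [t=0, t=419] → contains → yes.
Result: theta.

theta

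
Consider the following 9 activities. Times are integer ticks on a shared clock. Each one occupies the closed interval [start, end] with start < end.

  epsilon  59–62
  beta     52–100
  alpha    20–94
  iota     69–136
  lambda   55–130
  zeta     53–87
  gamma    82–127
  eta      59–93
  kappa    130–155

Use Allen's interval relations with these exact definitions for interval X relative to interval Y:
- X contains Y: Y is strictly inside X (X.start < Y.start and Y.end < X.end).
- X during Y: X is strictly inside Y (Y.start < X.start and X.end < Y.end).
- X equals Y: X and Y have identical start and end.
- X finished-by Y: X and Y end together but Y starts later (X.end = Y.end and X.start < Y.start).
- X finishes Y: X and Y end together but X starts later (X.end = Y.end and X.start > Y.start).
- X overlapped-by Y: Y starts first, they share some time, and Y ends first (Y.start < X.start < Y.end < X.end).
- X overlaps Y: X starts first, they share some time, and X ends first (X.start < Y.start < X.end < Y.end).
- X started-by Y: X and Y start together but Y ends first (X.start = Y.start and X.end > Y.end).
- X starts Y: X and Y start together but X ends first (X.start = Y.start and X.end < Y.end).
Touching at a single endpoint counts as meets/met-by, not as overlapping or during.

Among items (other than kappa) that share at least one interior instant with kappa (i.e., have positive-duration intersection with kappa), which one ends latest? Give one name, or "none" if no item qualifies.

Target kappa = [130, 155].
alpha [20, 94] → before → excluded.
beta [52, 100] → before → excluded.
epsilon [59, 62] → before → excluded.
eta [59, 93] → before → excluded.
gamma [82, 127] → before → excluded.
iota [69, 136] → overlaps → candidate.
lambda [55, 130] → meets → excluded.
zeta [53, 87] → before → excluded.
Among candidates, latest end is 136 → iota.

iota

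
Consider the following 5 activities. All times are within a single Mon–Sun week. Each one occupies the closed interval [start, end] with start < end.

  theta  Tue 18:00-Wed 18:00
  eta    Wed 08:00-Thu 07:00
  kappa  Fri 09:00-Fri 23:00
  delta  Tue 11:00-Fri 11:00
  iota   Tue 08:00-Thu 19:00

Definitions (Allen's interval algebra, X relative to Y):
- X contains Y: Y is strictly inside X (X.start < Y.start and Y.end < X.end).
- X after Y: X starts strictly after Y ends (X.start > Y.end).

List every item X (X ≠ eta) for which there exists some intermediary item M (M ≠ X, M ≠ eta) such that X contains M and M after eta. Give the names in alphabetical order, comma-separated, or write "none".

Target eta = [Wed 08:00, Thu 07:00].
Intermediaries M with M after eta: kappa.
Via kappa — items with X contains kappa: none.
Union: none.

none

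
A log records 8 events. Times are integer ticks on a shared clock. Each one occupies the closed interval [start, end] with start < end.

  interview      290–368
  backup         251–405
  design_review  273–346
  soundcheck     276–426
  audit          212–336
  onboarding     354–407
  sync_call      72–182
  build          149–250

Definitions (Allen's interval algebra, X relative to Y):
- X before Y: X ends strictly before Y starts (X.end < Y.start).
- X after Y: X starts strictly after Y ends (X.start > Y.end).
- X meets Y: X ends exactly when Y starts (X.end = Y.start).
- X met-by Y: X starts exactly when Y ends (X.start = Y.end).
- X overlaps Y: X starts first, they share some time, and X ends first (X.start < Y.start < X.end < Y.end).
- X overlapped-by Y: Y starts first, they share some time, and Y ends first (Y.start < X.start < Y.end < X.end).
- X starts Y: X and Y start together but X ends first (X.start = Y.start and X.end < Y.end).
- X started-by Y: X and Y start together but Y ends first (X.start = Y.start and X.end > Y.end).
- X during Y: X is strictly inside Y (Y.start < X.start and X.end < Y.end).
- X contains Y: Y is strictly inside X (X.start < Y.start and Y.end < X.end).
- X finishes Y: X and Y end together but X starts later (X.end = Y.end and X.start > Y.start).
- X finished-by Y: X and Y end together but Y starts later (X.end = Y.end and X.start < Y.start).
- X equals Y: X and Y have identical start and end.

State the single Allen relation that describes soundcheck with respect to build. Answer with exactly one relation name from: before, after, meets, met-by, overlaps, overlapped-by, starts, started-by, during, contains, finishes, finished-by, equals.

after

soundcheck = [276, 426]; build = [149, 250].
Compare endpoints: soundcheck.start > build.start, soundcheck.start > build.end, soundcheck.end > build.start, soundcheck.end > build.end.
That pattern is 'after'.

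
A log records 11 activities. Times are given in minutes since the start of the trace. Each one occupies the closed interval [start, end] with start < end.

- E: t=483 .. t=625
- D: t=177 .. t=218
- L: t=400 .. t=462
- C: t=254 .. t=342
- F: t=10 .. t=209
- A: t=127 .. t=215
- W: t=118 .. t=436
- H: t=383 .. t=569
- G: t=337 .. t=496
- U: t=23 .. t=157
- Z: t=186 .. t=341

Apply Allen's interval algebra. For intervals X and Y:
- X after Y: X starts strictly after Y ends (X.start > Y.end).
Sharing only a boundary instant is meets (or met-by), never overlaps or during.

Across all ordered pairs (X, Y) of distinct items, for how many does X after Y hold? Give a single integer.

30

Checking all 110 ordered pairs for relation 'after'; matching pairs in alphabetical order:
(C, A): C after A ✓
(C, D): C after D ✓
(C, F): C after F ✓
(C, U): C after U ✓
(D, U): D after U ✓
(E, A): E after A ✓
(E, C): E after C ✓
(E, D): E after D ✓
(E, F): E after F ✓
(E, L): E after L ✓
(E, U): E after U ✓
(E, W): E after W ✓
(E, Z): E after Z ✓
(G, A): G after A ✓
(G, D): G after D ✓
(G, F): G after F ✓
(G, U): G after U ✓
(H, A): H after A ✓
(H, C): H after C ✓
(H, D): H after D ✓
(H, F): H after F ✓
(H, U): H after U ✓
(H, Z): H after Z ✓
(L, A): L after A ✓
... plus 6 further pairs not listed.
Count: 30.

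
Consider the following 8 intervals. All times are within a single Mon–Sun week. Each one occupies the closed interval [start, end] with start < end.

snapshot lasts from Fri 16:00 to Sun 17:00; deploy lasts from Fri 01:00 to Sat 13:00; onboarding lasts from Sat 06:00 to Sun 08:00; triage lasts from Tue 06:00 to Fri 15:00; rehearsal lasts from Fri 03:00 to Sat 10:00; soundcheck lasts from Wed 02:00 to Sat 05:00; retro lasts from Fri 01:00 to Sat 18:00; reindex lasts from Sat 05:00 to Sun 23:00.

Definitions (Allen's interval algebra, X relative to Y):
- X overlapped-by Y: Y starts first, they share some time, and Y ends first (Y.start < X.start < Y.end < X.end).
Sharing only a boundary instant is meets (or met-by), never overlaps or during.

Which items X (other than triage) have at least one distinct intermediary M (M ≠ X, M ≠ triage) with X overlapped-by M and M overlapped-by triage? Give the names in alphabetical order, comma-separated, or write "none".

deploy, onboarding, rehearsal, reindex, retro, snapshot

Target triage = [Tue 06:00, Fri 15:00].
Intermediaries M with M overlapped-by triage: deploy, rehearsal, retro, soundcheck.
Via deploy — items with X overlapped-by deploy: onboarding, reindex, snapshot.
Via rehearsal — items with X overlapped-by rehearsal: onboarding, reindex, snapshot.
Via retro — items with X overlapped-by retro: onboarding, reindex, snapshot.
Via soundcheck — items with X overlapped-by soundcheck: deploy, rehearsal, retro, snapshot.
Union: deploy, onboarding, rehearsal, reindex, retro, snapshot.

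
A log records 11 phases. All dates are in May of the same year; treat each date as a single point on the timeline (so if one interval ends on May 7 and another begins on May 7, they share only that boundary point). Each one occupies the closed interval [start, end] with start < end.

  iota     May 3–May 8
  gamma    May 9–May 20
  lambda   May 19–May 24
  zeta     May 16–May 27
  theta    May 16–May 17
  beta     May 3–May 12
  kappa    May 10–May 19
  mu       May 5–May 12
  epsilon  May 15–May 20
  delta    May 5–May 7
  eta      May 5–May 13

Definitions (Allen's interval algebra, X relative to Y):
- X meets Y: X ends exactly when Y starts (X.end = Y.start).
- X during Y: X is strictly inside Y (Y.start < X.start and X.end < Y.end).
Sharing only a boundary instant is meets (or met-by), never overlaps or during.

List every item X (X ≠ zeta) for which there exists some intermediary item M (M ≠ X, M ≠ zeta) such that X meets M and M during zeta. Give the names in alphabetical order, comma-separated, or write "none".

kappa

Target zeta = [May 16, May 27].
Intermediaries M with M during zeta: lambda.
Via lambda — items with X meets lambda: kappa.
Union: kappa.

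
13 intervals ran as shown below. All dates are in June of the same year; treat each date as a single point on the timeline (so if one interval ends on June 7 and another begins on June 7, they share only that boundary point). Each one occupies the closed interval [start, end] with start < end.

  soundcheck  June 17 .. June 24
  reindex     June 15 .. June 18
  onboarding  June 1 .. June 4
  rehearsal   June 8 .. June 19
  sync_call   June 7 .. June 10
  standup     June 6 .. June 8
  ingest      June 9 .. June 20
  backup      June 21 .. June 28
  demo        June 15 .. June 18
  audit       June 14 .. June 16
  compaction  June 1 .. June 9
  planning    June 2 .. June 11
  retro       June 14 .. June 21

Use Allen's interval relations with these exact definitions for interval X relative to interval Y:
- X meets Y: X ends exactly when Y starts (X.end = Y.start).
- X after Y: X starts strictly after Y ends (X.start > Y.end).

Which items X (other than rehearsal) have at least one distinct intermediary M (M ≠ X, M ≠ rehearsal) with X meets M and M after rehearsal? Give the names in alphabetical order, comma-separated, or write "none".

retro

Target rehearsal = [June 8, June 19].
Intermediaries M with M after rehearsal: backup.
Via backup — items with X meets backup: retro.
Union: retro.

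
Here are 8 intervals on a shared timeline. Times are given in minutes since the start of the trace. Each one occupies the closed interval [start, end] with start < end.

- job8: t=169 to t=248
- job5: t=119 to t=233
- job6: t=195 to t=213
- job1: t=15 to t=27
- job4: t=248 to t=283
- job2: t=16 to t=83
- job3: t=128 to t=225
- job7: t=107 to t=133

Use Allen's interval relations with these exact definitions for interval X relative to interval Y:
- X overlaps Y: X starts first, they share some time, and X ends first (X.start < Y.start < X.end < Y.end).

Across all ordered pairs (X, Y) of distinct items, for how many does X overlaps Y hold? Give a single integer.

5

Checking all 56 ordered pairs for relation 'overlaps'; matching pairs in alphabetical order:
(job1, job2): job1 overlaps job2 ✓
(job3, job8): job3 overlaps job8 ✓
(job5, job8): job5 overlaps job8 ✓
(job7, job3): job7 overlaps job3 ✓
(job7, job5): job7 overlaps job5 ✓
Count: 5.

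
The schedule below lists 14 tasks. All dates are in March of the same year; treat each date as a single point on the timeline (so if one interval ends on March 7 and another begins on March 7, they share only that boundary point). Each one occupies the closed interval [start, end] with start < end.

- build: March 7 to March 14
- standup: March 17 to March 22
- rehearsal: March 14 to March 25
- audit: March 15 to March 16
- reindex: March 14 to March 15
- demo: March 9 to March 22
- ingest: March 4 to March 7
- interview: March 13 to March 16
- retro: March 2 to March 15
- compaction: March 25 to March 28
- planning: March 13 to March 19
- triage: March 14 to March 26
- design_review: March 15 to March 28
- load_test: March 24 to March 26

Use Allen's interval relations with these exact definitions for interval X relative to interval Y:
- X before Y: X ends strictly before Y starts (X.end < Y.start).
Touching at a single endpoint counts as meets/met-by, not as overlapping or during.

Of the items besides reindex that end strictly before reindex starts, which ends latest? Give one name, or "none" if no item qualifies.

ingest

Target reindex = [March 14, March 15].
audit [March 15, March 16] → met-by → excluded.
build [March 7, March 14] → meets → excluded.
compaction [March 25, March 28] → after → excluded.
demo [March 9, March 22] → contains → excluded.
design_review [March 15, March 28] → met-by → excluded.
ingest [March 4, March 7] → before → candidate.
interview [March 13, March 16] → contains → excluded.
load_test [March 24, March 26] → after → excluded.
planning [March 13, March 19] → contains → excluded.
rehearsal [March 14, March 25] → started-by → excluded.
retro [March 2, March 15] → finished-by → excluded.
standup [March 17, March 22] → after → excluded.
triage [March 14, March 26] → started-by → excluded.
Among candidates, latest end is March 7 → ingest.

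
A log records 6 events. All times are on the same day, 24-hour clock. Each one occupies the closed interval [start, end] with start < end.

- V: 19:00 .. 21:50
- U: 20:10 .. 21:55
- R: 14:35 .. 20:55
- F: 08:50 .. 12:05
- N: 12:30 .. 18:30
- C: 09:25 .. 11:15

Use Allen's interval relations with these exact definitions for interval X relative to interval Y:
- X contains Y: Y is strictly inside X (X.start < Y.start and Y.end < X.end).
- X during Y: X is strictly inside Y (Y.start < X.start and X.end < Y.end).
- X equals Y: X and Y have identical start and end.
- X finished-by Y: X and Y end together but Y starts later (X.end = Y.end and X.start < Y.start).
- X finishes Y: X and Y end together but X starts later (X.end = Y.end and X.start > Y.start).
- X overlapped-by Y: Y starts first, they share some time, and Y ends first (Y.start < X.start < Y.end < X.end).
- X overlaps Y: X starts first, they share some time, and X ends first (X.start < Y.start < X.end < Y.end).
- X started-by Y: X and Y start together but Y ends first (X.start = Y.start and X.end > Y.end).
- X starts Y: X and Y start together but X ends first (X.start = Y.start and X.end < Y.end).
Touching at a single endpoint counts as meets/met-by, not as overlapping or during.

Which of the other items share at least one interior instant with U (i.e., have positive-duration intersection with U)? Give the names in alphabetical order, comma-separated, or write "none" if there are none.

R, V

Target U = [20:10, 21:55].
C [09:25, 11:15] → before → no.
F [08:50, 12:05] → before → no.
N [12:30, 18:30] → before → no.
R [14:35, 20:55] → overlaps → yes.
V [19:00, 21:50] → overlaps → yes.
Result: R, V.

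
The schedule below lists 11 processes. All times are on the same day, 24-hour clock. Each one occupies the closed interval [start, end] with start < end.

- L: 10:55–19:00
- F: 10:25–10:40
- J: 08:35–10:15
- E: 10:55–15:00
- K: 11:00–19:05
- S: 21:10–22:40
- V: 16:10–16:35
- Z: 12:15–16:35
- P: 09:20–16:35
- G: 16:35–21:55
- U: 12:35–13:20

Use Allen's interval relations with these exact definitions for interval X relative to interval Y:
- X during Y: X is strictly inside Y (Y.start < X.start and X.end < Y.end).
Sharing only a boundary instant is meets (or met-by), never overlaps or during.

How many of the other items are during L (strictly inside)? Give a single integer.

Target L = [10:55, 19:00].
E [10:55, 15:00] → starts → no.
F [10:25, 10:40] → before → no.
G [16:35, 21:55] → overlapped-by → no.
J [08:35, 10:15] → before → no.
K [11:00, 19:05] → overlapped-by → no.
P [09:20, 16:35] → overlaps → no.
S [21:10, 22:40] → after → no.
U [12:35, 13:20] → during → counts.
V [16:10, 16:35] → during → counts.
Z [12:15, 16:35] → during → counts.
Total: 3.

3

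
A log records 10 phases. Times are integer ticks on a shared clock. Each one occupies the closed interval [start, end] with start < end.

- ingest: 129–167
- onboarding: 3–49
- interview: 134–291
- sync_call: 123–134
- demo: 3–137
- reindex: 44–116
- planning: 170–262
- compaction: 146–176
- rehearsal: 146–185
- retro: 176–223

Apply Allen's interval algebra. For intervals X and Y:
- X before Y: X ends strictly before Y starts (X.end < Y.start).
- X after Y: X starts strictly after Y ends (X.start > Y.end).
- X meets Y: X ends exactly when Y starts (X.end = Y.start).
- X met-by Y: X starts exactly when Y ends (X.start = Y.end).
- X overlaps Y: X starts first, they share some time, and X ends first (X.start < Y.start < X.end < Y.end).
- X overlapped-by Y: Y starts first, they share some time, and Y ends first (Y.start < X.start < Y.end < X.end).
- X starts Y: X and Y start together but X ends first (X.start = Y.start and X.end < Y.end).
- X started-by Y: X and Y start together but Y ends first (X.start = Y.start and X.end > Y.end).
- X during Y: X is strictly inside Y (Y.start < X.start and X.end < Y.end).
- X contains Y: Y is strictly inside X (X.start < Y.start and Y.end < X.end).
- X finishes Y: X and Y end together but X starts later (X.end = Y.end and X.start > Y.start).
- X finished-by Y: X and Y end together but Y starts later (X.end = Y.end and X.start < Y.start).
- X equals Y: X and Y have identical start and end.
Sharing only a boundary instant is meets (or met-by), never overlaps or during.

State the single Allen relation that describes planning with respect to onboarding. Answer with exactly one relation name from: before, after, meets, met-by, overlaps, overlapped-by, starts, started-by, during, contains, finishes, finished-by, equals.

planning = [170, 262]; onboarding = [3, 49].
Compare endpoints: planning.start > onboarding.start, planning.start > onboarding.end, planning.end > onboarding.start, planning.end > onboarding.end.
That pattern is 'after'.

after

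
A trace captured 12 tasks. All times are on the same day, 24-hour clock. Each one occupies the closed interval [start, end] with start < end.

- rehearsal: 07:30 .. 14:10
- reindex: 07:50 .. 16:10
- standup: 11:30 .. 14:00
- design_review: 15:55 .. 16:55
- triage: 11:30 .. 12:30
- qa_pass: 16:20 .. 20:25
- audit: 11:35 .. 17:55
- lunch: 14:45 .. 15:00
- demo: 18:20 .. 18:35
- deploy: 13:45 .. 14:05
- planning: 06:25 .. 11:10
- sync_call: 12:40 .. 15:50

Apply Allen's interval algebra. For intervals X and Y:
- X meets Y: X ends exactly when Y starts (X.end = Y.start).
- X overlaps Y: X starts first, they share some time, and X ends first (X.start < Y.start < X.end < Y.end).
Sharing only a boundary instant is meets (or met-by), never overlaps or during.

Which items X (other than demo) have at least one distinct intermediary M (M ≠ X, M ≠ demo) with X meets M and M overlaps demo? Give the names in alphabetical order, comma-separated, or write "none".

Target demo = [18:20, 18:35].
Intermediaries M with M overlaps demo: none.
Union: none.

none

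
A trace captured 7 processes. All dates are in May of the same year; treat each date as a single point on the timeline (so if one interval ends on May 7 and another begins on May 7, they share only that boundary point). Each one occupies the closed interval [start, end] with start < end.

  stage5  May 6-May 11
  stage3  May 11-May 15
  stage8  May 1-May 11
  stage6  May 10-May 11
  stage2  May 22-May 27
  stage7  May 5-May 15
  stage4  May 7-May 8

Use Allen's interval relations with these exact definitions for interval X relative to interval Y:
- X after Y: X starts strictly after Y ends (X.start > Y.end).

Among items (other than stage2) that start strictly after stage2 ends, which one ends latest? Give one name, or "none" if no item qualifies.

Target stage2 = [May 22, May 27].
stage3 [May 11, May 15] → before → excluded.
stage4 [May 7, May 8] → before → excluded.
stage5 [May 6, May 11] → before → excluded.
stage6 [May 10, May 11] → before → excluded.
stage7 [May 5, May 15] → before → excluded.
stage8 [May 1, May 11] → before → excluded.
No candidates → none.

none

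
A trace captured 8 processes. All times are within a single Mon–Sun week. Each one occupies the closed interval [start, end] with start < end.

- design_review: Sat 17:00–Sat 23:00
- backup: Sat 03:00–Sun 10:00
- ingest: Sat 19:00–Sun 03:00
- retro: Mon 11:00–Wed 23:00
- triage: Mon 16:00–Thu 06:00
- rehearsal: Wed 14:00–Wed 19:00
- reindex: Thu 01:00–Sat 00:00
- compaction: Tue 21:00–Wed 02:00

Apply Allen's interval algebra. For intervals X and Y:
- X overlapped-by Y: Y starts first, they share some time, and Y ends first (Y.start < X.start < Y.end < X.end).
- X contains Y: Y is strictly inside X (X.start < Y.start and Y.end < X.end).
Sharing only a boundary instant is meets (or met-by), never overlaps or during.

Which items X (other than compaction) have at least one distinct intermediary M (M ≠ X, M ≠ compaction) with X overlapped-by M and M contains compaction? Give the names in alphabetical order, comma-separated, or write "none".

Target compaction = [Tue 21:00, Wed 02:00].
Intermediaries M with M contains compaction: retro, triage.
Via retro — items with X overlapped-by retro: triage.
Via triage — items with X overlapped-by triage: reindex.
Union: reindex, triage.

reindex, triage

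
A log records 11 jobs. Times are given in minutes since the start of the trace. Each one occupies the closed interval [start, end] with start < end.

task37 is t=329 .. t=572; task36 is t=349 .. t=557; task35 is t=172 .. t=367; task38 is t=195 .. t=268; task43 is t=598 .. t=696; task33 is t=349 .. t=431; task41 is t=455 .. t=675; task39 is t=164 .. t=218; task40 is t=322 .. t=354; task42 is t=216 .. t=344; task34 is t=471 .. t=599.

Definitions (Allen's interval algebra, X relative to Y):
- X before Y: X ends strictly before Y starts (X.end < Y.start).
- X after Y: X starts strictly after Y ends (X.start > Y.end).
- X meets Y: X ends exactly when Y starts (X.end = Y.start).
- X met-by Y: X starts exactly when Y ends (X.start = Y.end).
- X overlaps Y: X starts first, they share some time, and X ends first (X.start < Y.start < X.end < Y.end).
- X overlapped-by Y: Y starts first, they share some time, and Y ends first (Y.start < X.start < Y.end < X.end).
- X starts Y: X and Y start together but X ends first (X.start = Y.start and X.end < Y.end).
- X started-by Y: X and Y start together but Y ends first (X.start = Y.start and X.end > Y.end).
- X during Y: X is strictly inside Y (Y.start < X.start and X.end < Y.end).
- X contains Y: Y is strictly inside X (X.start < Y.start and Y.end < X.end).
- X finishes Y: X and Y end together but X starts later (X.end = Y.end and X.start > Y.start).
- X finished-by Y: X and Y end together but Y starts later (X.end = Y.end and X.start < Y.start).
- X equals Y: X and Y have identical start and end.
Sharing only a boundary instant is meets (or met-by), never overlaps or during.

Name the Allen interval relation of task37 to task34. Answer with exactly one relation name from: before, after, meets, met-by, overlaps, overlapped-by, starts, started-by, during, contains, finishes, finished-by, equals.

task37 = [t=329, t=572]; task34 = [t=471, t=599].
Compare endpoints: task37.start < task34.start, task37.start < task34.end, task37.end > task34.start, task37.end < task34.end.
That pattern is 'overlaps'.

overlaps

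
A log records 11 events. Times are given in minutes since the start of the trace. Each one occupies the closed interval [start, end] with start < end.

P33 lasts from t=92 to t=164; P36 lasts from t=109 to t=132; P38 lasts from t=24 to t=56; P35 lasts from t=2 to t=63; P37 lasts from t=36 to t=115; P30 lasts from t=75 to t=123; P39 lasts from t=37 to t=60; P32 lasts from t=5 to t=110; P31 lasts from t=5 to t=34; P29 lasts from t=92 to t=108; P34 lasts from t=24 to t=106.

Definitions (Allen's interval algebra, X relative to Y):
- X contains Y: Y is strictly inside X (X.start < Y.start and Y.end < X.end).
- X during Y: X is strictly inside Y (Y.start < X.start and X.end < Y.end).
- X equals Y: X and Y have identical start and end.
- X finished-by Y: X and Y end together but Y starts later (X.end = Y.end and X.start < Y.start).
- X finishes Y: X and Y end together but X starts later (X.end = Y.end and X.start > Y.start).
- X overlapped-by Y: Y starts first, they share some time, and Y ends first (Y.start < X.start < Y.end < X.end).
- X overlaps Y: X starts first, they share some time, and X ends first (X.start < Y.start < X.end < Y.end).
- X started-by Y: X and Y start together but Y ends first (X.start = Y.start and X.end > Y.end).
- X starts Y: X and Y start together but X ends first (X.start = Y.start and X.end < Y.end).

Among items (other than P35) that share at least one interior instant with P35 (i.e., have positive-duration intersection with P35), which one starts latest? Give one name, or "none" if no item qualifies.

Target P35 = [t=2, t=63].
P29 [t=92, t=108] → after → excluded.
P30 [t=75, t=123] → after → excluded.
P31 [t=5, t=34] → during → candidate.
P32 [t=5, t=110] → overlapped-by → candidate.
P33 [t=92, t=164] → after → excluded.
P34 [t=24, t=106] → overlapped-by → candidate.
P36 [t=109, t=132] → after → excluded.
P37 [t=36, t=115] → overlapped-by → candidate.
P38 [t=24, t=56] → during → candidate.
P39 [t=37, t=60] → during → candidate.
Among candidates, latest start is t=37 → P39.

P39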